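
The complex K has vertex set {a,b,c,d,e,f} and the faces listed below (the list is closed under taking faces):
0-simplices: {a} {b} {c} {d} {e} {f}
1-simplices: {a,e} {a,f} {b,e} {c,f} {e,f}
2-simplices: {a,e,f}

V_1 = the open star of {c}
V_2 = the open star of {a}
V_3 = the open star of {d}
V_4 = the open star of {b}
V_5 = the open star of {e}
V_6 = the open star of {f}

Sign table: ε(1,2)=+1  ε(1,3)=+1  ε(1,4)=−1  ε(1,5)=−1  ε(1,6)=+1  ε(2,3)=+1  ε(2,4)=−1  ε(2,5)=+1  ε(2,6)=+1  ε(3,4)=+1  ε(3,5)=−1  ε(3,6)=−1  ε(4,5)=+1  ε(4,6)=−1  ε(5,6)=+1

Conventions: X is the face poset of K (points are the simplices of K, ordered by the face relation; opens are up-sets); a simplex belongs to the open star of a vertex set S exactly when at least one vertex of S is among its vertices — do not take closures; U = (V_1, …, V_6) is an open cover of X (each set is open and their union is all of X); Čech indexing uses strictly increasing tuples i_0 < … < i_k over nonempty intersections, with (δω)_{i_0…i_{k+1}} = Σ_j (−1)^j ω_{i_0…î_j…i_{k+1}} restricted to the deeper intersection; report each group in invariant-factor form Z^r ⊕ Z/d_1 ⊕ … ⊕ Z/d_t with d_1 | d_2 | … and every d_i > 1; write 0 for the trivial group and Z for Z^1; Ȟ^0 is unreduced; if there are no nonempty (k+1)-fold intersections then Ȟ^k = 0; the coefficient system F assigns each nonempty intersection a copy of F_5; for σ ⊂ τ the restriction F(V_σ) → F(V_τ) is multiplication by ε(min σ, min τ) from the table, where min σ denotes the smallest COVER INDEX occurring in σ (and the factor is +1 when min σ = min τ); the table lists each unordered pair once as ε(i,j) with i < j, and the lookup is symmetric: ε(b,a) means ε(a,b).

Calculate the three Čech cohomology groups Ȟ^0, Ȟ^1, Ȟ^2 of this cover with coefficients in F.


nonempty overlaps:
  V1={{c},{c,f}} V2={{a},{a,e},{a,f},{a,e,f}} V3={{d}} V4={{b},{b,e}} V5={{e},{a,e},{b,e},{e,f},{a,e,f}} V6={{f},{a,f},{c,f},{e,f},{a,e,f}}
  V16={{c,f}} V25={{a,e},{a,e,f}} V26={{a,f},{a,e,f}} V45={{b,e}} V56={{e,f},{a,e,f}}
  V256={{a,e,f}}
C dims 6,5,1; δ0: rk_F5 4; δ1: rk_F5 1
degree 0: 6−4−0 = 2 → Ȟ^0 ≅ Z/5 ⊕ Z/5
degree 1: 5−1−4 = 0 → Ȟ^1 ≅ 0
degree 2: 1−0−1 = 0 → Ȟ^2 ≅ 0

Ȟ^0(U;F) ≅ Z/5 ⊕ Z/5, Ȟ^1(U;F) ≅ 0 and Ȟ^2(U;F) ≅ 0


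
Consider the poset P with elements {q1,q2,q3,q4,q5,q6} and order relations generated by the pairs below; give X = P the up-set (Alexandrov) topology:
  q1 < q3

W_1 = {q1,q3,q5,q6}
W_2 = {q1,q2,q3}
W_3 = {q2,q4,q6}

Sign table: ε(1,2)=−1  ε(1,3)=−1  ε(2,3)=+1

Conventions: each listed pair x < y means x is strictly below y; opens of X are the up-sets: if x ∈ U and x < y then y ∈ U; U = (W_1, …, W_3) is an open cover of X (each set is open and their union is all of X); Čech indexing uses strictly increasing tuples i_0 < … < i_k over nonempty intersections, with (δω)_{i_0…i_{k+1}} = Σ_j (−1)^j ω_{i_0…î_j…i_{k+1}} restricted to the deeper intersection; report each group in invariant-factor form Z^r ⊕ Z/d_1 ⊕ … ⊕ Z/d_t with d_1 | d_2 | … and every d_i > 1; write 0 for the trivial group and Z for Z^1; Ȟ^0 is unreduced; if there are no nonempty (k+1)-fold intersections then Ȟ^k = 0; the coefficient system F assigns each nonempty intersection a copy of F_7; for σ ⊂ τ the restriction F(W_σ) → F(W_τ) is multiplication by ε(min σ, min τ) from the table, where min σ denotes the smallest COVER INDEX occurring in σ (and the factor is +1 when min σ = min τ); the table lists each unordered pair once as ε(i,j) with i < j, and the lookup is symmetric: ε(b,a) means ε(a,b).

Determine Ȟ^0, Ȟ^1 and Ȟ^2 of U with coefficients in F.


Ȟ^0(U;F) ≅ Z/7; Ȟ^1(U;F) ≅ Z/7; Ȟ^2(U;F) ≅ 0

intersection data:
  W12={q1,q3} W13={q6} W23={q2}
C dims 3,3; δ0: rk_F7 2
Ȟ^0 = (3 − 2) − 0 = 1, so Ȟ^0 ≅ Z/7
Ȟ^1 = (3 − 0) − 2 = 1, so Ȟ^1 ≅ Z/7
Ȟ^2 = (0 − 0) − 0 = 0, so Ȟ^2 ≅ 0


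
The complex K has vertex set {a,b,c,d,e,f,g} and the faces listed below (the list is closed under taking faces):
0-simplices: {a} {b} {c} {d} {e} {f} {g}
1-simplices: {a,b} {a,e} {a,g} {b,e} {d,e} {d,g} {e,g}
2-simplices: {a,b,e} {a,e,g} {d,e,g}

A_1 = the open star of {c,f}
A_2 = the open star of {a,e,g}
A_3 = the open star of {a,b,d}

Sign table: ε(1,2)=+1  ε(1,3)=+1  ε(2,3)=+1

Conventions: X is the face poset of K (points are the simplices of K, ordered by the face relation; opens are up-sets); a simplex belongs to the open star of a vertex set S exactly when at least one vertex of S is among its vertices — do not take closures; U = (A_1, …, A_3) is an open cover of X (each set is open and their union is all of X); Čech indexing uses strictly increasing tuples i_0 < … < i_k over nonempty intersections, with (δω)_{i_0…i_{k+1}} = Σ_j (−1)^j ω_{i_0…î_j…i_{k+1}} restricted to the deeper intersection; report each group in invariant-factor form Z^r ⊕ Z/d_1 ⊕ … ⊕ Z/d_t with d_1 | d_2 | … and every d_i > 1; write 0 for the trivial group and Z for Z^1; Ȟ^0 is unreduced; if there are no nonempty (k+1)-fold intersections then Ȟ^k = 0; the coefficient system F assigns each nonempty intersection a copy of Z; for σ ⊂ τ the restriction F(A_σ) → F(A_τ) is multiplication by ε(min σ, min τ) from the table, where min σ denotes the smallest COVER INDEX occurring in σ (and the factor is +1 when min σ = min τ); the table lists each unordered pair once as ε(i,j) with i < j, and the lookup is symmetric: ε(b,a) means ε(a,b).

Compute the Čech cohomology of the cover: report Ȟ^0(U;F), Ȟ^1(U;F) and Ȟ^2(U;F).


Ȟ^0 = Z^2, Ȟ^1 = 0, Ȟ^2 = 0

nerve of the cover:
  A1={{c},{f}} A2={{a},{e},{g},{a,b},{a,e},{a,g},{b,e},{d,e},{d,g},{e,g},{a,b,e},{a,e,g},{d,e,g}} A3={{a},{b},{d},{a,b},{a,e},{a,g},{b,e},{d,e},{d,g},{a,b,e},{a,e,g},{d,e,g}}
  A23={{a},{a,b},{a,e},{a,g},{b,e},{d,e},{d,g},{a,b,e},{a,e,g},{d,e,g}}
C dims 3,1; δ0: rk 1, SNF 1^1
Ȟ^0 = (3 − 1) − 0 = 2, so Ȟ^0 ≅ Z^2
Ȟ^1 = (1 − 0) − 1 = 0, so Ȟ^1 ≅ 0
Ȟ^2 = (0 − 0) − 0 = 0, so Ȟ^2 ≅ 0


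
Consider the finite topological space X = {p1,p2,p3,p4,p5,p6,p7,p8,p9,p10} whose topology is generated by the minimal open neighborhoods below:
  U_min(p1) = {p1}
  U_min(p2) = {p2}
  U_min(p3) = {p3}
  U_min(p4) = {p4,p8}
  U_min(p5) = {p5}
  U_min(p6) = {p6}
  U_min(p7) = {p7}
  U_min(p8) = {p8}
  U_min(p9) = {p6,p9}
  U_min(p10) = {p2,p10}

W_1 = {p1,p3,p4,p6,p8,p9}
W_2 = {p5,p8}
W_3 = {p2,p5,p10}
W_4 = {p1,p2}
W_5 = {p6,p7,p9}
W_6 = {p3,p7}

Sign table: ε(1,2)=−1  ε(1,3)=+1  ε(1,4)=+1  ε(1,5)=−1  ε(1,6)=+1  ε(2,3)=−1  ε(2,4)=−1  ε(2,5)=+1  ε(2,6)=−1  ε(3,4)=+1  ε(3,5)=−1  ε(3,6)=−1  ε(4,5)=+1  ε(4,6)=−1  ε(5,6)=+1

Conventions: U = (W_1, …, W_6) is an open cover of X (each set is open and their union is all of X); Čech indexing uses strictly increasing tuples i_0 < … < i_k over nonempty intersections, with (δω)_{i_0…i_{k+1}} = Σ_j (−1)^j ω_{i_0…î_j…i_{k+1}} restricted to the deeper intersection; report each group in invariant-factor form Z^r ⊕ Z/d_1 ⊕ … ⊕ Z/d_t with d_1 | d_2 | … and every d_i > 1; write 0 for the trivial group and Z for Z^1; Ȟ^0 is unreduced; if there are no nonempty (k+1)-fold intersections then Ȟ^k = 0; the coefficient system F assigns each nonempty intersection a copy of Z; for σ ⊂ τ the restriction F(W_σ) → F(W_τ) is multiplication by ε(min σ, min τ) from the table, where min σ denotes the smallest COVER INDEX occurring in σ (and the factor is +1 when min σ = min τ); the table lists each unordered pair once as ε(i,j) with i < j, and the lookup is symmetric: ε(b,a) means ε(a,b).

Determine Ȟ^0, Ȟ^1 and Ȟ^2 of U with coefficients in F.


nerve simplices:
  W12={p8} W14={p1} W15={p6,p9} W16={p3} W23={p5} W34={p2} W56={p7}
C dims 6,7; δ0: rk 6, SNF 1^5·2
degree 0: 6−6−0 = 0 → Ȟ^0 ≅ 0
degree 1: 7−0−6 = 1 plus torsion [2] → Ȟ^1 ≅ Z ⊕ Z/2
degree 2: 0−0−0 = 0 → Ȟ^2 ≅ 0

Ȟ^0(U;F) ≅ 0,  Ȟ^1(U;F) ≅ Z ⊕ Z/2,  Ȟ^2(U;F) ≅ 0


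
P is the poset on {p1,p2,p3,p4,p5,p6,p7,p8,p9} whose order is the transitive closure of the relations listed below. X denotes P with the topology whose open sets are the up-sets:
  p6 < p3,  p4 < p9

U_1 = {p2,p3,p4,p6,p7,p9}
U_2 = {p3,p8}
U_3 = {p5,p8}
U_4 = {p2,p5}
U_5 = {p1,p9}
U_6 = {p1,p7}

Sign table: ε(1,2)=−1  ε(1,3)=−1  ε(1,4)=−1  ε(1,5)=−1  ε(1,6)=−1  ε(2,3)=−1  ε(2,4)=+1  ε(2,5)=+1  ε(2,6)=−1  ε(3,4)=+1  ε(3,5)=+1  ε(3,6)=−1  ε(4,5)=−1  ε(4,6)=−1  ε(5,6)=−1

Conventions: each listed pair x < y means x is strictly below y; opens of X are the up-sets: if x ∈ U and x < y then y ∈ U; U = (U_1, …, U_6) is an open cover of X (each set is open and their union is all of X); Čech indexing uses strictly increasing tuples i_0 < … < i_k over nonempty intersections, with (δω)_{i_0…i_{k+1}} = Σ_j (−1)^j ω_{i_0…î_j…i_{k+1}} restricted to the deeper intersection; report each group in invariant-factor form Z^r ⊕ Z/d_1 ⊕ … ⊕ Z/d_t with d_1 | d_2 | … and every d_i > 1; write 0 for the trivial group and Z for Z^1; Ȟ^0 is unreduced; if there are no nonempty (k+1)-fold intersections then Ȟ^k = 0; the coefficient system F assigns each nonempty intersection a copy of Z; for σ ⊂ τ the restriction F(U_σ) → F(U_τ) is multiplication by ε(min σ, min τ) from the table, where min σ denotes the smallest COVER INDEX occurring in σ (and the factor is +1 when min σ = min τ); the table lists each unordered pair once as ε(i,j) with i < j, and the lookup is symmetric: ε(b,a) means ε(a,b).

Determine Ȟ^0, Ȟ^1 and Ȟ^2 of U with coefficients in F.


Ȟ^0(U;F) ≅ 0,  Ȟ^1(U;F) ≅ Z ⊕ Z/2,  Ȟ^2(U;F) ≅ 0

intersection data:
  U12={p3} U14={p2} U15={p9} U16={p7} U23={p8} U34={p5} U56={p1}
C dims 6,7; δ0: rk 6, SNF 1^5·2
Ȟ^0 = (6 − 6) − 0 = 0, so Ȟ^0 ≅ 0
Ȟ^1 = (7 − 0) − 6 = 1 plus torsion [2], so Ȟ^1 ≅ Z ⊕ Z/2
Ȟ^2 = (0 − 0) − 0 = 0, so Ȟ^2 ≅ 0


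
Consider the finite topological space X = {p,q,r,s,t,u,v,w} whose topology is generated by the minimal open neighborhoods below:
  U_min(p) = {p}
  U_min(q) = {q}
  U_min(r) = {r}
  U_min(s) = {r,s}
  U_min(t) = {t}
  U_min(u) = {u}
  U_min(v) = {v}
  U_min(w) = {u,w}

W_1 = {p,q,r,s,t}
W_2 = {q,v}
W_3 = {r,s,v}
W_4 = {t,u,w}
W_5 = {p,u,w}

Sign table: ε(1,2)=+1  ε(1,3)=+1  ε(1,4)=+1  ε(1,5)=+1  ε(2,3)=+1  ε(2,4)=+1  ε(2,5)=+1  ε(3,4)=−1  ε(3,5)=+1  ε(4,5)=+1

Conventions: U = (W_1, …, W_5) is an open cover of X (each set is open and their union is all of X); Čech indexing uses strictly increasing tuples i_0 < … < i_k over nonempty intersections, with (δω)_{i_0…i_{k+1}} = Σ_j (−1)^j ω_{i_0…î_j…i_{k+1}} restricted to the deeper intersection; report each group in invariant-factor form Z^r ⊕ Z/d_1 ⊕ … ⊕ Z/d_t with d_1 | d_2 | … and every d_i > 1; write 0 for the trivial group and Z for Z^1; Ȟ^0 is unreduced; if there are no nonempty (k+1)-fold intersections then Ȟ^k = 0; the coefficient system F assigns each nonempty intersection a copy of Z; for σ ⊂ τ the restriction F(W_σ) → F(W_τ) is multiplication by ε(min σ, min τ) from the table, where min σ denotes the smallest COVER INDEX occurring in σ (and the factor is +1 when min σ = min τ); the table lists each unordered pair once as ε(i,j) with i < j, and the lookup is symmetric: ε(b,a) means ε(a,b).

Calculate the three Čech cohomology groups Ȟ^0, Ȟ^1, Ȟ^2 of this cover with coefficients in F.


Ȟ^0 = Z; Ȟ^1 = Z^2; Ȟ^2 = 0

nonempty overlaps:
  W12={q} W13={r,s} W14={t} W15={p} W23={v} W45={u,w}
C dims 5,6; δ0: rk 4, SNF 1^4
degree 0: 5−4−0 = 1 → Ȟ^0 ≅ Z
degree 1: 6−0−4 = 2 → Ȟ^1 ≅ Z^2
degree 2: 0−0−0 = 0 → Ȟ^2 ≅ 0


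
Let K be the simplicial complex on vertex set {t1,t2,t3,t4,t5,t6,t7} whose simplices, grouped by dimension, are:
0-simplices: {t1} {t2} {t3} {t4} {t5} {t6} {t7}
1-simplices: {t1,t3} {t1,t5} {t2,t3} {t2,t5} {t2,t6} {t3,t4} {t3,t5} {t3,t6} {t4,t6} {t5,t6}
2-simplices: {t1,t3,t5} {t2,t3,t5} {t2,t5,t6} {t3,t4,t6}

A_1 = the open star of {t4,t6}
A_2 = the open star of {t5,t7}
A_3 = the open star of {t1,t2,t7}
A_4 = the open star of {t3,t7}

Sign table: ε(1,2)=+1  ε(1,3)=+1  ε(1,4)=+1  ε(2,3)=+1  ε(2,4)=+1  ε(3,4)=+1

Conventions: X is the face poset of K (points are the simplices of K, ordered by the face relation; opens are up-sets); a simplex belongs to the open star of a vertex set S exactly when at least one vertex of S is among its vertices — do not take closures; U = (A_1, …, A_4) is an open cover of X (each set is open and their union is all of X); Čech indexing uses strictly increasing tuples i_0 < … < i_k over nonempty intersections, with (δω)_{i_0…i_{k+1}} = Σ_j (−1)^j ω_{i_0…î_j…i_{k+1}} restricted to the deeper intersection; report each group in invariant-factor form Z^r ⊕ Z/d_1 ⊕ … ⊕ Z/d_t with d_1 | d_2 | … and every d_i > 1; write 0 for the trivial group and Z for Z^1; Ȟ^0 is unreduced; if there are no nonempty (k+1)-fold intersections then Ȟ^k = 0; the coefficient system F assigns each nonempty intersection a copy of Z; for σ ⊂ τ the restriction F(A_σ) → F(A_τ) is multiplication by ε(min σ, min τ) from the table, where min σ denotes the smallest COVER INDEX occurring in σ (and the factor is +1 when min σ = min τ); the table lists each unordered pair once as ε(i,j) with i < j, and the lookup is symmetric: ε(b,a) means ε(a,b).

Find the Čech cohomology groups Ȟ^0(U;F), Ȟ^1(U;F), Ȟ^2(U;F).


Ȟ^0 ≅ Z,  Ȟ^1 ≅ Z,  Ȟ^2 ≅ 0

nerve simplices:
  A1={{t4},{t6},{t2,t6},{t3,t4},{t3,t6},{t4,t6},{t5,t6},{t2,t5,t6},{t3,t4,t6}} A2={{t5},{t7},{t1,t5},{t2,t5},{t3,t5},{t5,t6},{t1,t3,t5},{t2,t3,t5},{t2,t5,t6}} A3={{t1},{t2},{t7},{t1,t3},{t1,t5},{t2,t3},{t2,t5},{t2,t6},{t1,t3,t5},{t2,t3,t5},{t2,t5,t6}} A4={{t3},{t7},{t1,t3},{t2,t3},{t3,t4},{t3,t5},{t3,t6},{t1,t3,t5},{t2,t3,t5},{t3,t4,t6}}
  A12={{t5,t6},{t2,t5,t6}} A13={{t2,t6},{t2,t5,t6}} A14={{t3,t4},{t3,t6},{t3,t4,t6}} A23={{t7},{t1,t5},{t2,t5},{t1,t3,t5},{t2,t3,t5},{t2,t5,t6}} A24={{t7},{t3,t5},{t1,t3,t5},{t2,t3,t5}} A34={{t7},{t1,t3},{t2,t3},{t1,t3,t5},{t2,t3,t5}}
  A123={{t2,t5,t6}} A234={{t7},{t1,t3,t5},{t2,t3,t5}}
C dims 4,6,2; δ0: rk 3, SNF 1^3; δ1: rk 2, SNF 1^2
degree 0: 4−3−0 = 1 → Ȟ^0 ≅ Z
degree 1: 6−2−3 = 1 → Ȟ^1 ≅ Z
degree 2: 2−0−2 = 0 → Ȟ^2 ≅ 0


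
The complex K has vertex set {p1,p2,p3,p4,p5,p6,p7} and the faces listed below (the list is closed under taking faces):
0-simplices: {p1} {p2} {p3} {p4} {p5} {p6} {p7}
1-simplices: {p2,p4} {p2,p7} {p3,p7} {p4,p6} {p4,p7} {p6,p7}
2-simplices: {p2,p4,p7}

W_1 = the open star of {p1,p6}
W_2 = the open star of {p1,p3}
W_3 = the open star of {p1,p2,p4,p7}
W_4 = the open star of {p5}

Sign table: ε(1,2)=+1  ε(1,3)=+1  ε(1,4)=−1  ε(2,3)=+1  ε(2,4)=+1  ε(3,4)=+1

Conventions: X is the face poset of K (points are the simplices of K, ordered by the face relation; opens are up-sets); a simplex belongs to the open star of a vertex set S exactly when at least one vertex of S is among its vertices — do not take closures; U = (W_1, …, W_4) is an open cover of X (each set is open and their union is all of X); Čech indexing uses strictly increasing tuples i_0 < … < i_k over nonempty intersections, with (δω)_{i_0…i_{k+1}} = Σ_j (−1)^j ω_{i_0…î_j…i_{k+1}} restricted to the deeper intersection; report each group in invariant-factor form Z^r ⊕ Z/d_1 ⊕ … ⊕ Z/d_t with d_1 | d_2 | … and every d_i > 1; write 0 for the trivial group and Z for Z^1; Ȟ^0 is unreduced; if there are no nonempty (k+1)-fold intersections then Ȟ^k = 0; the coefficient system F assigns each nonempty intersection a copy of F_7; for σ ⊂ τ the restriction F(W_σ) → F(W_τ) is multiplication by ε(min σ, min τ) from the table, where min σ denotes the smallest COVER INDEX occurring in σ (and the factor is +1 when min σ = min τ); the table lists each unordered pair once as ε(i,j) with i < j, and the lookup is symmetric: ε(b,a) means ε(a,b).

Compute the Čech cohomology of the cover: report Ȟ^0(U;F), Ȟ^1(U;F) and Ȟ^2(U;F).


nonempty intersections:
  W1={{p1},{p6},{p4,p6},{p6,p7}} W2={{p1},{p3},{p3,p7}} W3={{p1},{p2},{p4},{p7},{p2,p4},{p2,p7},{p3,p7},{p4,p6},{p4,p7},{p6,p7},{p2,p4,p7}} W4={{p5}}
  W12={{p1}} W13={{p1},{p4,p6},{p6,p7}} W23={{p1},{p3,p7}}
  W123={{p1}}
C dims 4,3,1; δ0: rk_F7 2; δ1: rk_F7 1
Ȟ^0: (4−2)−0=2 ⇒ Z/7 ⊕ Z/7
Ȟ^1: (3−1)−2=0 ⇒ 0
Ȟ^2: (1−0)−1=0 ⇒ 0

Ȟ^0(U;F) ≅ Z/7 ⊕ Z/7; Ȟ^1(U;F) ≅ 0; Ȟ^2(U;F) ≅ 0


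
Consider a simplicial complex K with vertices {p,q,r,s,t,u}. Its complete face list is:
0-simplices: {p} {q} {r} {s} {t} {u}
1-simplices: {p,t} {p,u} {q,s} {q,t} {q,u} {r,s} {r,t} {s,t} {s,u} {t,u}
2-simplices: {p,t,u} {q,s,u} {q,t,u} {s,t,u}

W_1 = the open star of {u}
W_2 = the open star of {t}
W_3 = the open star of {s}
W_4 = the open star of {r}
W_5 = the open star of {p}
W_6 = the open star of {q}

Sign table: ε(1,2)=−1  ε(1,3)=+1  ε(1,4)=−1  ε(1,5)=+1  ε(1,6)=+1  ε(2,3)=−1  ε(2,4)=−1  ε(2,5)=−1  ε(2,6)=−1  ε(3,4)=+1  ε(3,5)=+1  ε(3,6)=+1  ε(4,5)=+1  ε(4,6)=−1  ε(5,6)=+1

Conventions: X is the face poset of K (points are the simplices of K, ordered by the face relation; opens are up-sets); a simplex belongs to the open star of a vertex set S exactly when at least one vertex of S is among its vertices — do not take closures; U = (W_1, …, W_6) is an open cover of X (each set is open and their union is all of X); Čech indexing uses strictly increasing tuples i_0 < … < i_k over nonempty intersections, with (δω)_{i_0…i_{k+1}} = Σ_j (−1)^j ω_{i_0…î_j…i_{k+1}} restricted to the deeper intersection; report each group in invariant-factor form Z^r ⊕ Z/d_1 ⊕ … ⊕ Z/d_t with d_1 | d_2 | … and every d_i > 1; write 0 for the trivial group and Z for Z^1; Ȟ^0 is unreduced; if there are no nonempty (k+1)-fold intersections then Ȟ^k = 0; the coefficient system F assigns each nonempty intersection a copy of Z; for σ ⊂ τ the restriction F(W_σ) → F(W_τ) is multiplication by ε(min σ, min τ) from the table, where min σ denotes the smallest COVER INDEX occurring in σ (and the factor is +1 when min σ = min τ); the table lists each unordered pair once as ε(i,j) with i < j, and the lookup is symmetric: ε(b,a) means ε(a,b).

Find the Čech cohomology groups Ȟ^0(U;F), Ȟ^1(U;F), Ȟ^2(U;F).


intersection data:
  W1={{u},{p,u},{q,u},{s,u},{t,u},{p,t,u},{q,s,u},{q,t,u},{s,t,u}} W2={{t},{p,t},{q,t},{r,t},{s,t},{t,u},{p,t,u},{q,t,u},{s,t,u}} W3={{s},{q,s},{r,s},{s,t},{s,u},{q,s,u},{s,t,u}} W4={{r},{r,s},{r,t}} W5={{p},{p,t},{p,u},{p,t,u}} W6={{q},{q,s},{q,t},{q,u},{q,s,u},{q,t,u}}
  W12={{t,u},{p,t,u},{q,t,u},{s,t,u}} W13={{s,u},{q,s,u},{s,t,u}} W15={{p,u},{p,t,u}} W16={{q,u},{q,s,u},{q,t,u}} W23={{s,t},{s,t,u}} W24={{r,t}} W25={{p,t},{p,t,u}} W26={{q,t},{q,t,u}} W34={{r,s}} W36={{q,s},{q,s,u}}
  W123={{s,t,u}} W125={{p,t,u}} W126={{q,t,u}} W136={{q,s,u}}
C dims 6,10,4; δ0: rk 5, SNF 1^5; δ1: rk 4, SNF 1^4
Ȟ^0 = (6 − 5) − 0 = 1, so Ȟ^0 ≅ Z
Ȟ^1 = (10 − 4) − 5 = 1, so Ȟ^1 ≅ Z
Ȟ^2 = (4 − 0) − 4 = 0, so Ȟ^2 ≅ 0

Ȟ^0 ≅ Z,  Ȟ^1 ≅ Z,  Ȟ^2 ≅ 0


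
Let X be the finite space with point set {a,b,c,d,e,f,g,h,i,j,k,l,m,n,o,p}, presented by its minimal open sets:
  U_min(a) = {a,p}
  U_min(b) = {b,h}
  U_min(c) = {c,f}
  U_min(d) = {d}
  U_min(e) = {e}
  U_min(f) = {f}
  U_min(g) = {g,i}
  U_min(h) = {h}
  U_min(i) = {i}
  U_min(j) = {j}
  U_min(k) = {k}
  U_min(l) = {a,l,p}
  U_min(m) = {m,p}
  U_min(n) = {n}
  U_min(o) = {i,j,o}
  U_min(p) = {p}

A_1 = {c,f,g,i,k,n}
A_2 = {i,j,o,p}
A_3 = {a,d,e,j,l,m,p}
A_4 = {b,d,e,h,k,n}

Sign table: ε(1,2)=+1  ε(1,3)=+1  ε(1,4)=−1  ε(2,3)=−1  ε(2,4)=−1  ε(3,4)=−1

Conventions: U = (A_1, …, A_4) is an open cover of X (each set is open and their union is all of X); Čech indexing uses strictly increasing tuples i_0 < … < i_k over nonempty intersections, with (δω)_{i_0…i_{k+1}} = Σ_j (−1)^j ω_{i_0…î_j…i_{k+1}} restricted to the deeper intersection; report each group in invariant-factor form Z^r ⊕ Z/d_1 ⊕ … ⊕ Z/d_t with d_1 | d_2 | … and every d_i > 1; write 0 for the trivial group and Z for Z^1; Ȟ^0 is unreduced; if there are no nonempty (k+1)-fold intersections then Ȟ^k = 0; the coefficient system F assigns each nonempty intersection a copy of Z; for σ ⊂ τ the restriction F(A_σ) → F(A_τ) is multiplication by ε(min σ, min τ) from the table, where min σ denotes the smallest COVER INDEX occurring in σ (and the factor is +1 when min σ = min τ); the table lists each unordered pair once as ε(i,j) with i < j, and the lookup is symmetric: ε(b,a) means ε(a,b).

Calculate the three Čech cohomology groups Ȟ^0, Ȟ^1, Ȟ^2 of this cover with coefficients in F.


nerve of the cover:
  A12={i} A14={k,n} A23={j,p} A34={d,e}
C dims 4,4; δ0: rk 4, SNF 1^3·2
Ȟ^0 = (4 − 4) − 0 = 0, so Ȟ^0 ≅ 0
Ȟ^1 = (4 − 0) − 4 = 0 plus torsion [2], so Ȟ^1 ≅ Z/2
Ȟ^2 = (0 − 0) − 0 = 0, so Ȟ^2 ≅ 0

Ȟ^0 ≅ 0, Ȟ^1 ≅ Z/2, Ȟ^2 ≅ 0


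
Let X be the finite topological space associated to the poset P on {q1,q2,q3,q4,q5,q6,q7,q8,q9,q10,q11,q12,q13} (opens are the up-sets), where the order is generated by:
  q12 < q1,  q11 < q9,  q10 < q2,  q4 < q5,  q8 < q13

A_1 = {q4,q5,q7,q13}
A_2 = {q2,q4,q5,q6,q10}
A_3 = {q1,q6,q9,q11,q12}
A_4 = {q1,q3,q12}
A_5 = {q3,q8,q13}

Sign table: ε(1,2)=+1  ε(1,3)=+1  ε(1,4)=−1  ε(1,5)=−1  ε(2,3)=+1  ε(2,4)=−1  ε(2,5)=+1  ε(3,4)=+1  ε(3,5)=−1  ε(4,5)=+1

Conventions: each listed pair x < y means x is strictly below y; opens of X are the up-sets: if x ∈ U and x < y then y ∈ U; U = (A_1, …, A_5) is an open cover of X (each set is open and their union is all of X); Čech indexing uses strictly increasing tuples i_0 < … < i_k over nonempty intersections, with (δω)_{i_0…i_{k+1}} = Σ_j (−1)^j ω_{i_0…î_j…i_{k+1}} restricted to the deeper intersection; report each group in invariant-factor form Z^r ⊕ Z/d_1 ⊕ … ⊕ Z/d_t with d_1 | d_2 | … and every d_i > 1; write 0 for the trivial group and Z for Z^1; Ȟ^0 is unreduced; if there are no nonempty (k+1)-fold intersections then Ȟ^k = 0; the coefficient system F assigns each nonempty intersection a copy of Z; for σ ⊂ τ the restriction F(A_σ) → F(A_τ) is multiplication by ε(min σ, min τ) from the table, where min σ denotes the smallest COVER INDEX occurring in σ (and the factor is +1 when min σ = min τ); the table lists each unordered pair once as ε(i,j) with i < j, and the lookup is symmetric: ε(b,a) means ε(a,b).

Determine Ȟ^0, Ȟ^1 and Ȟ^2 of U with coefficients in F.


Ȟ^0(U;F) ≅ 0; Ȟ^1(U;F) ≅ Z/2; Ȟ^2(U;F) ≅ 0

nerve simplices:
  A12={q4,q5} A15={q13} A23={q6} A34={q1,q12} A45={q3}
C dims 5,5; δ0: rk 5, SNF 1^4·2
degree 0: 5−5−0 = 0 → Ȟ^0 ≅ 0
degree 1: 5−0−5 = 0 plus torsion [2] → Ȟ^1 ≅ Z/2
degree 2: 0−0−0 = 0 → Ȟ^2 ≅ 0


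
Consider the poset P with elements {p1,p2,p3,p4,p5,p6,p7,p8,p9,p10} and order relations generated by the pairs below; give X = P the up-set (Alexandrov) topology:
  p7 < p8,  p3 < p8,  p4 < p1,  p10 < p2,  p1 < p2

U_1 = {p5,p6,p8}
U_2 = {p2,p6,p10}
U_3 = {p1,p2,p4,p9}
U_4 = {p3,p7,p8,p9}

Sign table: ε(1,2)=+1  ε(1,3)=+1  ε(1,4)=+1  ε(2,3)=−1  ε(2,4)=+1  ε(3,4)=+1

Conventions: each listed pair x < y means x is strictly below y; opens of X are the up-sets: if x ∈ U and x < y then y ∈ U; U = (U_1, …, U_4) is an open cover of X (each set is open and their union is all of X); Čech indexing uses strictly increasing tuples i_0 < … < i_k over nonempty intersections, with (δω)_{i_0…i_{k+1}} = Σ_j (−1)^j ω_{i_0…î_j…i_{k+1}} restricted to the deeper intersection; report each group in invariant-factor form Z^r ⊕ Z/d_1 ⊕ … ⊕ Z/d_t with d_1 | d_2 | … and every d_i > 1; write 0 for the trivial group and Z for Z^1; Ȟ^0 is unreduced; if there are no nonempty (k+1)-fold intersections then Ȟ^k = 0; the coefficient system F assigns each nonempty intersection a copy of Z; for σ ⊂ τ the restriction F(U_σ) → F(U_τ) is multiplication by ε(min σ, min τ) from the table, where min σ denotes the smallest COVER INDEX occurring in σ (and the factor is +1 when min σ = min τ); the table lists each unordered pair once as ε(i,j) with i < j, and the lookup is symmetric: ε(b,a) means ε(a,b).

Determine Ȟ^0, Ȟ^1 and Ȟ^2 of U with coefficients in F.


Ȟ^0(U;F) ≅ 0,  Ȟ^1(U;F) ≅ Z/2,  Ȟ^2(U;F) ≅ 0

cover nerve:
  U12={p6} U14={p8} U23={p2} U34={p9}
C dims 4,4; δ0: rk 4, SNF 1^3·2
Ȟ^0: (4−4)−0=0 ⇒ 0
Ȟ^1: (4−0)−4=0 plus torsion [2] ⇒ Z/2
Ȟ^2: (0−0)−0=0 ⇒ 0


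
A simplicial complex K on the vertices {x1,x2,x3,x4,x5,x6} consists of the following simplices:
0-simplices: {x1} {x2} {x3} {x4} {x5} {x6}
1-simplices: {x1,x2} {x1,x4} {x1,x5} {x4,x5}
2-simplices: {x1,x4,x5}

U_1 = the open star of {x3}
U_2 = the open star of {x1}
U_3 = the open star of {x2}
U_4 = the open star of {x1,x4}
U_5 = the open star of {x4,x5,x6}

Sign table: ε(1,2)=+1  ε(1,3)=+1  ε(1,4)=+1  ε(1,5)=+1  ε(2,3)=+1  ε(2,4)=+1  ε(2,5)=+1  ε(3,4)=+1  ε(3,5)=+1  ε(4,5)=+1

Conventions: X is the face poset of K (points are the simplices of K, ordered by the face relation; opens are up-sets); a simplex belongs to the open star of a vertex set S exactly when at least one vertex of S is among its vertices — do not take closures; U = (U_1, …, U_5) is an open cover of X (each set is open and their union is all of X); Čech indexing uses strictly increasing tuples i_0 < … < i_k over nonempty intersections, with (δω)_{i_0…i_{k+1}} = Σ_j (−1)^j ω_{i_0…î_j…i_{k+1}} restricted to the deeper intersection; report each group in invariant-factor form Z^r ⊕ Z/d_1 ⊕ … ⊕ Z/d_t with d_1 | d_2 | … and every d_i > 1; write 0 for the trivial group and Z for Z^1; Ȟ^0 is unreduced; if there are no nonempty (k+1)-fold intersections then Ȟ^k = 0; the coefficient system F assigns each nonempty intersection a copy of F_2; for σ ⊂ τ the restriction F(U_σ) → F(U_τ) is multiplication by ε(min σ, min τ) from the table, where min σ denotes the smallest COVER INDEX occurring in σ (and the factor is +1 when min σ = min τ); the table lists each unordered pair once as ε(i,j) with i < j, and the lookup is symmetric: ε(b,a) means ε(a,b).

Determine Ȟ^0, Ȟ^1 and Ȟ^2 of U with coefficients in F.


nerve of the cover:
  U1={{x3}} U2={{x1},{x1,x2},{x1,x4},{x1,x5},{x1,x4,x5}} U3={{x2},{x1,x2}} U4={{x1},{x4},{x1,x2},{x1,x4},{x1,x5},{x4,x5},{x1,x4,x5}} U5={{x4},{x5},{x6},{x1,x4},{x1,x5},{x4,x5},{x1,x4,x5}}
  U23={{x1,x2}} U24={{x1},{x1,x2},{x1,x4},{x1,x5},{x1,x4,x5}} U25={{x1,x4},{x1,x5},{x1,x4,x5}} U34={{x1,x2}} U45={{x4},{x1,x4},{x1,x5},{x4,x5},{x1,x4,x5}}
  U234={{x1,x2}} U245={{x1,x4},{x1,x5},{x1,x4,x5}}
C dims 5,5,2; δ0: rk_F2 3; δ1: rk_F2 2
Ȟ^0 = (5 − 3) − 0 = 2, so Ȟ^0 ≅ Z/2 ⊕ Z/2
Ȟ^1 = (5 − 2) − 3 = 0, so Ȟ^1 ≅ 0
Ȟ^2 = (2 − 0) − 2 = 0, so Ȟ^2 ≅ 0

Ȟ^0 = Z/2 ⊕ Z/2,  Ȟ^1 = 0,  Ȟ^2 = 0


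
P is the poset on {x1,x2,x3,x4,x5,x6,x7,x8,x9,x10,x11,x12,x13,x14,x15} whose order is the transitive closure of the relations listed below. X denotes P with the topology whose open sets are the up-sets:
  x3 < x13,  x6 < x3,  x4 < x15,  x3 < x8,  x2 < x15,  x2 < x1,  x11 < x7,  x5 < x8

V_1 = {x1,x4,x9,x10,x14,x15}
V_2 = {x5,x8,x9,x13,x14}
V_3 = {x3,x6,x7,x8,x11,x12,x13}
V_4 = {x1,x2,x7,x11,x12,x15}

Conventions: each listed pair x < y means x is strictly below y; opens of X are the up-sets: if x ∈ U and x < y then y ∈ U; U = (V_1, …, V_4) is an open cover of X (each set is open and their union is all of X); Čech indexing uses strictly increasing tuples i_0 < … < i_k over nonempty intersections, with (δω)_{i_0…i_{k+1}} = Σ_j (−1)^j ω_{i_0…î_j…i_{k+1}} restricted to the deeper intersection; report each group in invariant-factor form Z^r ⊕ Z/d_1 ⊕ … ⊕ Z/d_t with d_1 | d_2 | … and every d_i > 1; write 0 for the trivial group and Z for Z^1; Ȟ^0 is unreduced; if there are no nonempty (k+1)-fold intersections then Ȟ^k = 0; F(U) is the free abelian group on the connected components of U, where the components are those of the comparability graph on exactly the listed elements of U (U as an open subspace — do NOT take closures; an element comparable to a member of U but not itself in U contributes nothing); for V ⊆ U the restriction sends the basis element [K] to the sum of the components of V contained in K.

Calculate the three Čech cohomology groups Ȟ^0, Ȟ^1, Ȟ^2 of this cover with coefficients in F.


nerve simplices:
  V12={x9,x14} V14={x1,x15} V23={x8,x13} V34={x7,x11,x12}
components per intersection:
  V1: {x1} {x4,x15} {x9} {x10} {x14}
  V2: {x5,x8} {x9} {x13} {x14}
  V3: {x3,x6,x8,x13} {x7,x11} {x12}
  V4: {x1,x2,x15} {x7,x11} {x12}
  V12: {x9} {x14}
  V14: {x1} {x15}
  V23: {x8} {x13}
  V34: {x7,x11} {x12}
C dims 15,8; δ0: rk 8, SNF 1^8
degree 0: 15−8−0 = 7 → Ȟ^0 ≅ Z^7
degree 1: 8−0−8 = 0 → Ȟ^1 ≅ 0
degree 2: 0−0−0 = 0 → Ȟ^2 ≅ 0

Ȟ^0 = Z^7, Ȟ^1 = 0, Ȟ^2 = 0


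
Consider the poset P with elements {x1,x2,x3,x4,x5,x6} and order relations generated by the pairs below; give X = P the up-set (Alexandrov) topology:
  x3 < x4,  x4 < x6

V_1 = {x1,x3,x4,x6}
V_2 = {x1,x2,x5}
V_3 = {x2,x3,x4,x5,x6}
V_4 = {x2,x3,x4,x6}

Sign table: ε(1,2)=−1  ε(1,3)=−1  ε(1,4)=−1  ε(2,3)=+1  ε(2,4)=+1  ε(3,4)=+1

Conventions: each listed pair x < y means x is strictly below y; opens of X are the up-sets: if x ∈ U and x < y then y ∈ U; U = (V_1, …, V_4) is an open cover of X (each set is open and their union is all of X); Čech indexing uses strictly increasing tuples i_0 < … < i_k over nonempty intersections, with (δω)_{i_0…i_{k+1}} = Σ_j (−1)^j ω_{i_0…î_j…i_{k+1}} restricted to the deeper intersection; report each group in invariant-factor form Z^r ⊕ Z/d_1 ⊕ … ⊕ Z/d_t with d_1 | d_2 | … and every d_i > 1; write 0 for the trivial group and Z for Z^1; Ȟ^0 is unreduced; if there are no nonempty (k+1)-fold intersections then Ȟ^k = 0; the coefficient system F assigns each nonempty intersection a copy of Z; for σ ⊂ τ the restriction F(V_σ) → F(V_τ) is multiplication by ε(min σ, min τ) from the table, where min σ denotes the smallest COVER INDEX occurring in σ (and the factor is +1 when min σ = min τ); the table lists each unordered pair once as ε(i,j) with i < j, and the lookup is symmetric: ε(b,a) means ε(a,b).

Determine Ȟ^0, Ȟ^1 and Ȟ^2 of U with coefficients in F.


Ȟ^0(U;F) ≅ Z; Ȟ^1(U;F) ≅ Z; Ȟ^2(U;F) ≅ 0

nonempty overlaps:
  V12={x1} V13={x3,x4,x6} V14={x3,x4,x6} V23={x2,x5} V24={x2} V34={x2,x3,x4,x6}
  V134={x3,x4,x6} V234={x2}
C dims 4,6,2; δ0: rk 3, SNF 1^3; δ1: rk 2, SNF 1^2
degree 0: 4−3−0 = 1 → Ȟ^0 ≅ Z
degree 1: 6−2−3 = 1 → Ȟ^1 ≅ Z
degree 2: 2−0−2 = 0 → Ȟ^2 ≅ 0


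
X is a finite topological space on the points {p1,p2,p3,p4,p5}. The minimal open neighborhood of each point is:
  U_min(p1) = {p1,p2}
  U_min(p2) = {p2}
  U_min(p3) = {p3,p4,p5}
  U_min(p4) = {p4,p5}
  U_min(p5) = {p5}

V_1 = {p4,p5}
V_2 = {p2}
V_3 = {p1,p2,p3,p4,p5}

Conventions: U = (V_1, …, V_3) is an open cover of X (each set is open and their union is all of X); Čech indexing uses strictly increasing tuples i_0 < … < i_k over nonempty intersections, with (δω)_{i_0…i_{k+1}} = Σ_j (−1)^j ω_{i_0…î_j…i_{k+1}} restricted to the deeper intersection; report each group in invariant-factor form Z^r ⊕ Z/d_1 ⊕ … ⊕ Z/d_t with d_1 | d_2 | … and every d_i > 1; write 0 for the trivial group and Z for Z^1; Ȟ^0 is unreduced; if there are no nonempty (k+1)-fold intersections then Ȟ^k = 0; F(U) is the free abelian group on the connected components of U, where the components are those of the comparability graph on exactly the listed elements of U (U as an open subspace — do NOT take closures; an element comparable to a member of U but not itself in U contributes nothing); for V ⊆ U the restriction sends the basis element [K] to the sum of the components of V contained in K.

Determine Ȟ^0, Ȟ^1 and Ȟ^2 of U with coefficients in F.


Ȟ^0(U;F) ≅ Z^2,  Ȟ^1(U;F) ≅ 0,  Ȟ^2(U;F) ≅ 0

nerve simplices:
  V13={p4,p5} V23={p2}
components per intersection:
  V1: {p4,p5}
  V2: {p2}
  V3: {p1,p2} {p3,p4,p5}
  V13: {p4,p5}
  V23: {p2}
C dims 4,2; δ0: rk 2, SNF 1^2
degree 0: 4−2−0 = 2 → Ȟ^0 ≅ Z^2
degree 1: 2−0−2 = 0 → Ȟ^1 ≅ 0
degree 2: 0−0−0 = 0 → Ȟ^2 ≅ 0


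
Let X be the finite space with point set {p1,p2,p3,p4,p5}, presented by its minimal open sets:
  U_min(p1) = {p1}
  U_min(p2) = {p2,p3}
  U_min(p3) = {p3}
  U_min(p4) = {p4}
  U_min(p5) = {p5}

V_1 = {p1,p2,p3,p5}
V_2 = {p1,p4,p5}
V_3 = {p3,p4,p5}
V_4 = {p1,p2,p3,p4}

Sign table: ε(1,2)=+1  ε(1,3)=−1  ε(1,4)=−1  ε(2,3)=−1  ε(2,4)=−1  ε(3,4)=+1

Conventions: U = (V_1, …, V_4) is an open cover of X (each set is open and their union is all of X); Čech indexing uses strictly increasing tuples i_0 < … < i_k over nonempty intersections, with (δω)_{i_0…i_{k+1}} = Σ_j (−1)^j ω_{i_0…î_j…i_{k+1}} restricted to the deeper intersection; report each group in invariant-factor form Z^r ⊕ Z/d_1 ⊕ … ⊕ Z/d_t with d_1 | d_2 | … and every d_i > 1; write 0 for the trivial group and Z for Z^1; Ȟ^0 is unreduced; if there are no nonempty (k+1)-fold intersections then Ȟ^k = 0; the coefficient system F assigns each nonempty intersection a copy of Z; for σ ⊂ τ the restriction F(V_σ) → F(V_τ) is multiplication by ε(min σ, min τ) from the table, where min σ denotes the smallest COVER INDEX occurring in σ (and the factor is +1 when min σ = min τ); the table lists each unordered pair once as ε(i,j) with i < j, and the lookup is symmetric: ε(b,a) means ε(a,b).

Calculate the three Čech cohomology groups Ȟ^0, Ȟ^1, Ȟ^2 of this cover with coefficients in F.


Ȟ^0(U;F) ≅ Z,  Ȟ^1(U;F) ≅ 0,  Ȟ^2(U;F) ≅ Z

nonempty overlaps:
  V12={p1,p5} V13={p3,p5} V14={p1,p2,p3} V23={p4,p5} V24={p1,p4} V34={p3,p4}
  V123={p5} V124={p1} V134={p3} V234={p4}
C dims 4,6,4; δ0: rk 3, SNF 1^3; δ1: rk 3, SNF 1^3
degree 0: 4−3−0 = 1 → Ȟ^0 ≅ Z
degree 1: 6−3−3 = 0 → Ȟ^1 ≅ 0
degree 2: 4−0−3 = 1 → Ȟ^2 ≅ Z


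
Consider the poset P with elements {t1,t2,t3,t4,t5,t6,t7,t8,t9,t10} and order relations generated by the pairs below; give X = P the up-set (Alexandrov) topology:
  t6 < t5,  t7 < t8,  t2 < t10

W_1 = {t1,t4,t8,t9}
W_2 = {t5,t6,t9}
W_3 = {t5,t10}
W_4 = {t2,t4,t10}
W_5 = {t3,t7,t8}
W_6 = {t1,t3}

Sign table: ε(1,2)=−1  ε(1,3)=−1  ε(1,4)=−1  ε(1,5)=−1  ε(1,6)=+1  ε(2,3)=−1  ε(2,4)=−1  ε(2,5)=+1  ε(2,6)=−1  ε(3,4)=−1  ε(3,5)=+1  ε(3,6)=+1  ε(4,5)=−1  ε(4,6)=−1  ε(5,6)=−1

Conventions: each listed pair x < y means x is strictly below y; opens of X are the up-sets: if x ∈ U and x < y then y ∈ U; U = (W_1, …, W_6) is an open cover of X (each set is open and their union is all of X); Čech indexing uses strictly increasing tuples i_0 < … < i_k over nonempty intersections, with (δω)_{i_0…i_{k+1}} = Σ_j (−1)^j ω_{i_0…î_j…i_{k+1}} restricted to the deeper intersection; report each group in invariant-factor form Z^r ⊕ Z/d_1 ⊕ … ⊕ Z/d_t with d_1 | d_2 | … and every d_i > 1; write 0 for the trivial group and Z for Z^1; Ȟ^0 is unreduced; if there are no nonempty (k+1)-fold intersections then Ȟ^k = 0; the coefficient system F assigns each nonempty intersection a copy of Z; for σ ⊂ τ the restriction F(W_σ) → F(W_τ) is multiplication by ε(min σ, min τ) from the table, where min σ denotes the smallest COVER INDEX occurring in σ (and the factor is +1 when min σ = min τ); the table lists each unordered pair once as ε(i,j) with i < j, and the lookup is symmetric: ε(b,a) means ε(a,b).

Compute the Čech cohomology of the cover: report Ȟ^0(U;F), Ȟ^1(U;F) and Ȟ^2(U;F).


nerve simplices:
  W12={t9} W14={t4} W15={t8} W16={t1} W23={t5} W34={t10} W56={t3}
C dims 6,7; δ0: rk 5, SNF 1^5
degree 0: 6−5−0 = 1 → Ȟ^0 ≅ Z
degree 1: 7−0−5 = 2 → Ȟ^1 ≅ Z^2
degree 2: 0−0−0 = 0 → Ȟ^2 ≅ 0

Ȟ^0(U;F) ≅ Z, Ȟ^1(U;F) ≅ Z^2, Ȟ^2(U;F) ≅ 0


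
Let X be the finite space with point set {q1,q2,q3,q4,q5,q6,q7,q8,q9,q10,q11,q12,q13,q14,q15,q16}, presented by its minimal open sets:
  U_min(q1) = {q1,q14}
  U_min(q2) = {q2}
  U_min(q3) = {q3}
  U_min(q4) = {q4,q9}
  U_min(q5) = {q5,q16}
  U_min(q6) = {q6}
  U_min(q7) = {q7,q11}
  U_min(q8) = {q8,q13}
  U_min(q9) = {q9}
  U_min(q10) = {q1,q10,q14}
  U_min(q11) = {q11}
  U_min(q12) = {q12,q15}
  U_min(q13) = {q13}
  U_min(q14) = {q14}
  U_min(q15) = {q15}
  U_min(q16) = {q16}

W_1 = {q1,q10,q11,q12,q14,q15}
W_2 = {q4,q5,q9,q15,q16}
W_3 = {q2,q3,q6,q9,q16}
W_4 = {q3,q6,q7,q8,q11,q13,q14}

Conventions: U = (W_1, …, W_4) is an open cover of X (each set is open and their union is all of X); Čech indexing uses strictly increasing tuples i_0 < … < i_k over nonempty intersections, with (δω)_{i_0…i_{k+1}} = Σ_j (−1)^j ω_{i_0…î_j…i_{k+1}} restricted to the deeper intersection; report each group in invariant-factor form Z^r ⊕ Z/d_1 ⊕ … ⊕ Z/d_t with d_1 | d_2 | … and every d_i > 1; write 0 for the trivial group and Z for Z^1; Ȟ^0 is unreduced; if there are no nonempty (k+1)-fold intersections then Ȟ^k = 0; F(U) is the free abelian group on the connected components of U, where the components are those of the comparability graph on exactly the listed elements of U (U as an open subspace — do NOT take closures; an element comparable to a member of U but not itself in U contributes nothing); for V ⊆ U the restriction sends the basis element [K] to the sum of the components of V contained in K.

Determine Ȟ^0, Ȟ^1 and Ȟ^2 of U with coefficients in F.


Ȟ^0(U;F) ≅ Z^9, Ȟ^1(U;F) ≅ 0, Ȟ^2(U;F) ≅ 0

nerve simplices:
  W12={q15} W14={q11,q14} W23={q9,q16} W34={q3,q6}
components per intersection:
  W1: {q1,q10,q14} {q11} {q12,q15}
  W2: {q4,q9} {q5,q16} {q15}
  W3: {q2} {q3} {q6} {q9} {q16}
  W4: {q3} {q6} {q7,q11} {q8,q13} {q14}
  W12: {q15}
  W14: {q11} {q14}
  W23: {q9} {q16}
  W34: {q3} {q6}
C dims 16,7; δ0: rk 7, SNF 1^7
degree 0: 16−7−0 = 9 → Ȟ^0 ≅ Z^9
degree 1: 7−0−7 = 0 → Ȟ^1 ≅ 0
degree 2: 0−0−0 = 0 → Ȟ^2 ≅ 0


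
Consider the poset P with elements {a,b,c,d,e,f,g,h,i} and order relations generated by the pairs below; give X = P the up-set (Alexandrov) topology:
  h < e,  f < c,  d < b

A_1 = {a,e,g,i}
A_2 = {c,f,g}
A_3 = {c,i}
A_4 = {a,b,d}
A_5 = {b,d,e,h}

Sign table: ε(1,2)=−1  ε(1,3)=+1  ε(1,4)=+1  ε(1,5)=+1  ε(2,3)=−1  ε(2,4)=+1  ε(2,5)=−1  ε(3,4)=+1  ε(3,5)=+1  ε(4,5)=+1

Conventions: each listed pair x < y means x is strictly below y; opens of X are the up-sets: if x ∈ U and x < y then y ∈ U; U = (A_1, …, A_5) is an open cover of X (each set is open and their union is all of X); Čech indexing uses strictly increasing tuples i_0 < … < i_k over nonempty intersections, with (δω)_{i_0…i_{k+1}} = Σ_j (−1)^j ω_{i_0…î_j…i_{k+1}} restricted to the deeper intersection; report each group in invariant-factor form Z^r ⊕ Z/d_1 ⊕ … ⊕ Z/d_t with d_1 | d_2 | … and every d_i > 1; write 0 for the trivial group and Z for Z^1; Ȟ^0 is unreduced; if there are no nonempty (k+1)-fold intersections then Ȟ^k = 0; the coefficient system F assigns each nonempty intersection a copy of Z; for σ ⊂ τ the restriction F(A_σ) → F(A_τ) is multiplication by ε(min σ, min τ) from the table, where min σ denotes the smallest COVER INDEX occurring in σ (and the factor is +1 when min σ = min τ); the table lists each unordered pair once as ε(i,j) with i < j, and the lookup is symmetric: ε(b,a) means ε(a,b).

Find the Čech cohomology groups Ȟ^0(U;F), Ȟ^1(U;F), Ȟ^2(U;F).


Ȟ^0(U;F) ≅ Z,  Ȟ^1(U;F) ≅ Z^2,  Ȟ^2(U;F) ≅ 0

nerve simplices:
  A12={g} A13={i} A14={a} A15={e} A23={c} A45={b,d}
C dims 5,6; δ0: rk 4, SNF 1^4
degree 0: 5−4−0 = 1 → Ȟ^0 ≅ Z
degree 1: 6−0−4 = 2 → Ȟ^1 ≅ Z^2
degree 2: 0−0−0 = 0 → Ȟ^2 ≅ 0


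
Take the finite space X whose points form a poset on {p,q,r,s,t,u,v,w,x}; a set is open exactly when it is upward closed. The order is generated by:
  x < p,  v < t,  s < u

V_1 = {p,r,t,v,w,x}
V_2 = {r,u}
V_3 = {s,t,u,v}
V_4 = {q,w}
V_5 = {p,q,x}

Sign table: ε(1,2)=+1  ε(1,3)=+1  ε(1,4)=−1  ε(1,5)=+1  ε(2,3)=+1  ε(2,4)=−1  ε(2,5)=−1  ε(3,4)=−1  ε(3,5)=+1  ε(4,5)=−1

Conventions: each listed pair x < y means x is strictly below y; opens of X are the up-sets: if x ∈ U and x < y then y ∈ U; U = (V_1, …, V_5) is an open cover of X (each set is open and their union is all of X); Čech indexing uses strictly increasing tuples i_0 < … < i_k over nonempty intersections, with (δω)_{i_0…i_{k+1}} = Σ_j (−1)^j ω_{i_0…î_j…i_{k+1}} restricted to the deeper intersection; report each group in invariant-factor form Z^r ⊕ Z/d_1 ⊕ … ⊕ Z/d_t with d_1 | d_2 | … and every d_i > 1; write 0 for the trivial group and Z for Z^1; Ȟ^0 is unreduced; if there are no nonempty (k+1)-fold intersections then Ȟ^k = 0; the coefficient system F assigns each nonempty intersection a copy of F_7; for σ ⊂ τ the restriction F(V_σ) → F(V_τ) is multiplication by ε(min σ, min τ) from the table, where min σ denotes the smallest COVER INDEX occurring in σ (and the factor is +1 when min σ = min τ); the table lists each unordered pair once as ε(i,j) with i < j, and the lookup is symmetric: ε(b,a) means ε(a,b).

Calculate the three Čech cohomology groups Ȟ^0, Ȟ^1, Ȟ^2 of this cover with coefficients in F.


nerve of the cover:
  V12={r} V13={t,v} V14={w} V15={p,x} V23={u} V45={q}
C dims 5,6; δ0: rk_F7 4
Ȟ^0 = (5 − 4) − 0 = 1, so Ȟ^0 ≅ Z/7
Ȟ^1 = (6 − 0) − 4 = 2, so Ȟ^1 ≅ Z/7 ⊕ Z/7
Ȟ^2 = (0 − 0) − 0 = 0, so Ȟ^2 ≅ 0

Ȟ^0 = Z/7; Ȟ^1 = Z/7 ⊕ Z/7; Ȟ^2 = 0
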